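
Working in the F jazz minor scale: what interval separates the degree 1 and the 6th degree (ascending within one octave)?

The scale runs F G Ab Bb C D E.
The degree 1 is F and the scale degree 6 is D.
Counting 6 letters and 9 half steps from F gives a major sixth.

major sixth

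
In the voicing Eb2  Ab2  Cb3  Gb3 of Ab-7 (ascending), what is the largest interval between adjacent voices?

Adjacent intervals: Eb2→Ab2 = perfect fourth; Ab2→Cb3 = minor third; Cb3→Gb3 = perfect fifth.
The largest is Cb3 to Gb3, a perfect fifth (7 semitones).

perfect fifth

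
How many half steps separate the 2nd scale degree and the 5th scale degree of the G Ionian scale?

5

The scale is G A B C D E F#.
A up to D is a perfect fourth — 5 semitones.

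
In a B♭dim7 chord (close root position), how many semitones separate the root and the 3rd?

3

B♭ diminished seventh: B♭ D♭ F♭ A𝄫.
B♭ to D♭ is a minor third: 3 semitones.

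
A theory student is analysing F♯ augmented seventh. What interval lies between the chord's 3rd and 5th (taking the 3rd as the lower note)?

The chord tones of F♯ augmented seventh are F♯-A♯-C𝄪-E.
3rd = A♯; 5th = C𝄪.
A♯ up to C𝄪 spans 3 letter names and 4 semitones — a major third.

major third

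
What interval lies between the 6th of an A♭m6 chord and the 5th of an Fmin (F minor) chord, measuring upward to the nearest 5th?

A♭m6 has F as its 6th, and Fmin (F minor) has C as its 5th.
From F to C is 7 semitones, exactly the perfect fifth.

perfect fifth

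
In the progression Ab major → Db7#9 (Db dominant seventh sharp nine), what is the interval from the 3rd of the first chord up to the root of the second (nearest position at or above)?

minor second

The 3rd of Ab major is C; the root of Db7#9 (Db dominant seventh sharp nine) is Db.
C up to Db is 1 semitone, a half step narrower than a major second, so the interval is minor.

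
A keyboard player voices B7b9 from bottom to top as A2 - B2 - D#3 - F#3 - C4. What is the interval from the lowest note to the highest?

The outer voices are A2 and C4.
A up to C is 15 semitones, a half step narrower than a major tenth, so the interval is minor.

minor tenth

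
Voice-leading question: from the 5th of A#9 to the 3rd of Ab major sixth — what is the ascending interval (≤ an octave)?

The 5th of A#9 is E#; the 3rd of Ab major sixth is C.
6 letter names make it a sixth; at 7 semitones (a whole step narrower than major) the quality is diminished.

diminished sixth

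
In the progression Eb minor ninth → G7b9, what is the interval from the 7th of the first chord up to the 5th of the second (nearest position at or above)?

Eb minor ninth has Db as its 7th, and G7b9 has D as its 5th.
From Db to D: 1 semitone over a unison = augmented.

augmented unison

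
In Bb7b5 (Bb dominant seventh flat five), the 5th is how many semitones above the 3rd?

Bb dominant seventh flat five is spelled Bb–D–Fb–Ab.
D to Fb is a diminished third: 2 semitones.

2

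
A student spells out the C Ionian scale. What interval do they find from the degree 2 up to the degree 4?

Spelling the C Ionian scale: C D E F G A B.
So we need the interval from D up to F.
D up to F is 3 semitones, a half step narrower than a major third, so the interval is minor.

minor third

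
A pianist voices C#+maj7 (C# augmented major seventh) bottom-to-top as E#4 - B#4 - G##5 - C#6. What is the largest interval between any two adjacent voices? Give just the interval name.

major 6th

Adjacent intervals: E#4→B#4 = perfect fifth; B#4→G##5 = major sixth; G##5→C#6 = diminished fourth.
The largest is B#4 to G##5, a major sixth (9 semitones).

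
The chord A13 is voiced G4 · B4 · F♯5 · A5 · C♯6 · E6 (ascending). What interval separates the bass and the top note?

major thirteenth

The outer voices are G4 and E6.
Counting 13 letters and 21 half steps from G gives a major thirteenth.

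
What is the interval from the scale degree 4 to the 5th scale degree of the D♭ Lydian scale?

The scale runs D♭ E♭ F G A♭ B♭ C.
That puts G below A♭.
2 letter names make it a second; at 1 semitone (a half step narrower than major) the quality is minor.

minor second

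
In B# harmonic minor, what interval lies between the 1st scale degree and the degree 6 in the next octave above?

The scale runs B# C## D# E# F## G# A##.
The 1st scale degree is B# and the degree 6 (up an octave) is G#.
13 letter names make it a thirteenth; at 20 semitones (a half step narrower than major) the quality is minor.

minor thirteenth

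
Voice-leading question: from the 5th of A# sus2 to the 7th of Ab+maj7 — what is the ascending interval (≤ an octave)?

The 5th of A# sus2 is E#; the 7th of Ab+maj7 is G.
3 letter names make it a third; at 2 semitones (a whole step narrower than major) the quality is diminished.

diminished third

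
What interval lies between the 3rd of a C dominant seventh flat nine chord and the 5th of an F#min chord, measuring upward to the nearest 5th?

major 6th

C dominant seventh flat nine has E as its 3rd, and F#min has C# as its 5th.
From E to C# is 9 semitones, exactly the major sixth.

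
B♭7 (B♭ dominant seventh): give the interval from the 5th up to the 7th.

Spelling the chord: B♭–D–F–A♭.
So we need the interval from F up to A♭.
From F to A♭: 3 semitones over a third = minor.

m3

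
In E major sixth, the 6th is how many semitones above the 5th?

The chord tones of E major sixth are E–G#–B–C#.
B to C# is a major second: 2 semitones.

2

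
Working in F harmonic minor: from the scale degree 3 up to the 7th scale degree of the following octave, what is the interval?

Spelling F harmonic minor: F G Ab Bb C Db E.
That puts Ab below E.
Ab up to E is 20 semitones, a half step wider than a perfect twelfth, so the interval is augmented.

augmented twelfth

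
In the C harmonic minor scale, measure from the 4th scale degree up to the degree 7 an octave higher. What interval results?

The scale runs C D Eb F G Ab B.
4th scale degree = F; 7th degree (up an octave) = B.
F up to B is 18 semitones, a half step wider than a perfect eleventh, so the interval is augmented.

A11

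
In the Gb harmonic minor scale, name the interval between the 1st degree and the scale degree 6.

m6

The scale runs Gb Ab Bbb Cb Db Ebb F.
So we need the interval from Gb up to Ebb.
Gb up to Ebb is 8 semitones, a half step narrower than a major sixth, so the interval is minor.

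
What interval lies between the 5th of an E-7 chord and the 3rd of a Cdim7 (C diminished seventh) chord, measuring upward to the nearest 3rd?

E-7 has B as its 5th, and Cdim7 (C diminished seventh) has E♭ as its 3rd.
From B to E♭: 4 semitones over a fourth = diminished.

diminished fourth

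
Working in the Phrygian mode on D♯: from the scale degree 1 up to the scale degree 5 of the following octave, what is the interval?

P12

Spelling the Phrygian mode on D♯: D♯ E F♯ G♯ A♯ B C♯.
Scale degree 1 = D♯; 5th scale degree (up an octave) = A♯.
From D♯ to A♯ is 19 semitones, exactly the perfect twelfth.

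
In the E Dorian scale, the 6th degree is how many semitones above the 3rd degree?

6

The scale is E F♯ G A B C♯ D.
G up to C♯ is an augmented fourth — 6 semitones.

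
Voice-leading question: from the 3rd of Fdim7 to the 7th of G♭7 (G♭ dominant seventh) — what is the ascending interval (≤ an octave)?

m6

Fdim7 has A♭ as its 3rd, and G♭7 (G♭ dominant seventh) has F♭ as its 7th.
6 letter names make it a sixth; at 8 semitones (a half step narrower than major) the quality is minor.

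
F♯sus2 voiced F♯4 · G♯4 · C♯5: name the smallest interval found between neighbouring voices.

Adjacent intervals: F♯4→G♯4 = major second; G♯4→C♯5 = perfect fourth.
The smallest is F♯4 to G♯4, a major second (2 semitones).

major 2nd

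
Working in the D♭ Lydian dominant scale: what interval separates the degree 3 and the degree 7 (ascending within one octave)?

diminished 5th

Spelling the D♭ Lydian dominant scale: D♭ E♭ F G A♭ B♭ C♭.
Degree 3 = F; scale degree 7 = C♭.
F up to C♭ is 6 semitones, a half step narrower than a perfect fifth, so the interval is diminished.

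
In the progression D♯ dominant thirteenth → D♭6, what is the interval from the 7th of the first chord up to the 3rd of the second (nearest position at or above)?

The 7th of D♯ dominant thirteenth is C♯; the 3rd of D♭6 is F.
From C♯ to F: 4 semitones over a fourth = diminished.

d4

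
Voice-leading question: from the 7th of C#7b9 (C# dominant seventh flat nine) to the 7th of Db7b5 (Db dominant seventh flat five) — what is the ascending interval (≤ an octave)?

diminished 2nd

The 7th of C#7b9 (C# dominant seventh flat nine) is B; the 7th of Db7b5 (Db dominant seventh flat five) is Cb.
2 letter names make it a second; at 0 semitones (a whole step narrower than major) the quality is diminished.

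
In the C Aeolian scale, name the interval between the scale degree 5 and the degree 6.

Spelling the C Aeolian scale: C D E♭ F G A♭ B♭.
That puts G below A♭.
From G to A♭: 1 semitone over a second = minor.

minor second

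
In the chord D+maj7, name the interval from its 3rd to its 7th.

D+maj7: D-F♯-A♯-C♯.
So we need the interval from F♯ up to C♯.
Counting 5 letters and 7 half steps from F♯ gives a perfect fifth.

perfect fifth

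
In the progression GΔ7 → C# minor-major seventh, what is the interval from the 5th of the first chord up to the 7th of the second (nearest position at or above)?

GΔ7 has D as its 5th, and C# minor-major seventh has B# as its 7th.
From D to B#: 10 semitones over a sixth = augmented.

A6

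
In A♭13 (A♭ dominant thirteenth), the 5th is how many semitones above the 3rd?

A♭ dominant thirteenth is spelled A♭-C-E♭-G♭-B♭-F.
C to E♭ is a minor third: 3 semitones.

3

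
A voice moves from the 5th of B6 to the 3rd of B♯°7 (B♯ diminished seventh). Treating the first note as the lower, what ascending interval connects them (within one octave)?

B6 has F♯ as its 5th, and B♯°7 (B♯ diminished seventh) has D♯ as its 3rd.
From F♯ to D♯ is 9 semitones, exactly the major sixth.

major sixth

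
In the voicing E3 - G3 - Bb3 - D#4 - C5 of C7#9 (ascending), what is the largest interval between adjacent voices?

diminished 7th

Adjacent intervals: E3→G3 = minor third; G3→Bb3 = minor third; Bb3→D#4 = augmented third; D#4→C5 = diminished seventh.
The largest is D#4 to C5, a diminished seventh (9 semitones).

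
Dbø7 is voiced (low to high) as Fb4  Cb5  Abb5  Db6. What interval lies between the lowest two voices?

perfect 5th

Those voices are Fb4 and Cb5.
Counting 5 letters and 7 half steps from Fb gives a perfect fifth.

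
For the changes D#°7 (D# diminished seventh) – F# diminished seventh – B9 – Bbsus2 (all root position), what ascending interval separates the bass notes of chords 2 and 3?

perfect fourth

The roots are F# and B.
From F# to B is 5 semitones, exactly the perfect fourth.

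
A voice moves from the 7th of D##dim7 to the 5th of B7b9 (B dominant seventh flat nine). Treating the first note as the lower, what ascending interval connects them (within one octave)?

D##dim7 has C# as its 7th, and B7b9 (B dominant seventh flat nine) has F# as its 5th.
From C# to F# is 5 semitones, exactly the perfect fourth.

P4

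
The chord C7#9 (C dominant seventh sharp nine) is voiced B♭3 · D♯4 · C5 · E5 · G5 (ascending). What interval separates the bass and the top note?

The outer voices are B♭3 and G5.
Counting 13 letters and 21 half steps from B♭ gives a major thirteenth.

major thirteenth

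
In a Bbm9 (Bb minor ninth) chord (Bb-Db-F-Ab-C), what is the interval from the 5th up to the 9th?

perfect fifth

5th = F; 9th = C.
From F to C is 7 semitones, exactly the perfect fifth.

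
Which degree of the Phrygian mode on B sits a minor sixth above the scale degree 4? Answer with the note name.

C

The scale is B C D E F# G A.
The scale degree 4 is E; a minor sixth above that is C — scale degree 2.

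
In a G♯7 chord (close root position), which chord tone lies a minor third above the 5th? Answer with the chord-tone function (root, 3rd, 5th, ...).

G♯ dominant seventh: G♯, B♯, D♯, F♯.
The 5th is D♯. A minor third above D♯ is F♯.
F♯ is the chord's 7th.

7th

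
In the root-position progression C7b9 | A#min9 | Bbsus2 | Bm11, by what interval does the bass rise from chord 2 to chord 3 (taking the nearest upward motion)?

The roots are A# and Bb.
A# up to Bb is 0 semitones, a whole step narrower than a major second, so the interval is diminished.

diminished 2nd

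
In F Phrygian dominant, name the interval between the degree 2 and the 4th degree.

major third

Spelling F Phrygian dominant: F Gb A Bb C Db Eb.
Degree 2 = Gb; degree 4 = Bb.
From Gb to Bb is 4 semitones, exactly the major third.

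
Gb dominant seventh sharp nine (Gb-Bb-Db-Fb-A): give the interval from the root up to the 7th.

minor seventh

So we need the interval from Gb up to Fb.
Gb up to Fb is 10 semitones, a half step narrower than a major seventh, so the interval is minor.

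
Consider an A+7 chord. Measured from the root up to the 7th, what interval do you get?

m7

A augmented seventh: A–C#–E#–G.
Root = A; 7th = G.
7 letter names make it a seventh; at 10 semitones (a half step narrower than major) the quality is minor.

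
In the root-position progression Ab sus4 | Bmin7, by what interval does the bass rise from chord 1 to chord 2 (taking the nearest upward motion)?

The roots are Ab and B.
Ab up to B is 3 semitones, a half step wider than a major second, so the interval is augmented.

augmented second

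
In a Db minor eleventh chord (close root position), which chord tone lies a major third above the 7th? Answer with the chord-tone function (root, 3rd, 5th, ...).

Db minor eleventh: Db Fb Ab Cb Eb Gb.
The 7th is Cb. A major third above Cb is Eb.
Eb is the chord's 9th.

9th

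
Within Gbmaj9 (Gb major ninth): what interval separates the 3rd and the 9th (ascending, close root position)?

m7

Spelling the chord: Gb-Bb-Db-F-Ab.
So we need the interval from Bb up to Ab.
7 letter names make it a seventh; at 10 semitones (a half step narrower than major) the quality is minor.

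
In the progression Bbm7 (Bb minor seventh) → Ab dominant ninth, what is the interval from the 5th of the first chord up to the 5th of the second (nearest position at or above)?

Bbm7 (Bb minor seventh) has F as its 5th, and Ab dominant ninth has Eb as its 5th.
From F to Eb: 10 semitones over a seventh = minor.

minor 7th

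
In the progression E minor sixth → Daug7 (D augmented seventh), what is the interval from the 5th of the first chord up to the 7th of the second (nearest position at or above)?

The 5th of E minor sixth is B; the 7th of Daug7 (D augmented seventh) is C.
2 letter names make it a second; at 1 semitone (a half step narrower than major) the quality is minor.

minor second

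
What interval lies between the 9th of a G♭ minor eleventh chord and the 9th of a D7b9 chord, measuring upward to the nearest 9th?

The 9th of G♭ minor eleventh is A♭; the 9th of D7b9 is E♭.
A♭ up to E♭ spans 5 letter names and 7 semitones — a perfect fifth.

perfect fifth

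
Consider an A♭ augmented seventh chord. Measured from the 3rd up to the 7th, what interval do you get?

A♭ augmented seventh: A♭-C-E-G♭.
The 3rd is C and the 7th is G♭.
From C to G♭: 6 semitones over a fifth = diminished.
That tritone between 3rd and 7th is what gives the dominant seventh its pull toward resolution.

d5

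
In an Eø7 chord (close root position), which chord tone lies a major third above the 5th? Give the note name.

D

Eø: E, G, Bb, D.
The 5th is Bb. A major third above Bb is D.
D is the chord's 7th.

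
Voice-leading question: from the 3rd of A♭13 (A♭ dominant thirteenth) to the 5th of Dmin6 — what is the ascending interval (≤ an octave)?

A♭13 (A♭ dominant thirteenth) has C as its 3rd, and Dmin6 has A as its 5th.
Counting 6 letters and 9 half steps from C gives a major sixth.

major 6th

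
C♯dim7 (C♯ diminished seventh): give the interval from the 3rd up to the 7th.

diminished 5th

Spelling the chord: C♯, E, G, B♭.
So we need the interval from E up to B♭.
From E to B♭: 6 semitones over a fifth = diminished.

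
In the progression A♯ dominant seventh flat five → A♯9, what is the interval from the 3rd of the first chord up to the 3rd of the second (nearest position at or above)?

perfect 1st

A♯ dominant seventh flat five has C𝄪 as its 3rd, and A♯9 has C𝄪 as its 3rd.
C𝄪 up to C𝄪 spans 1 letter names and 0 semitones — a perfect unison.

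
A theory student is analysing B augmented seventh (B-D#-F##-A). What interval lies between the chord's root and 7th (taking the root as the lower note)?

minor seventh

The root is B and the 7th is A.
B up to A is 10 semitones, a half step narrower than a major seventh, so the interval is minor.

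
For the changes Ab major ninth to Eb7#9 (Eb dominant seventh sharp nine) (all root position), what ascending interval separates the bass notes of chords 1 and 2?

perfect fifth

The roots are Ab and Eb.
Ab up to Eb spans 5 letter names and 7 semitones — a perfect fifth.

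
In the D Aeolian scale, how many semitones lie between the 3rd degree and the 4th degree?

2

The scale is D E F G A B♭ C.
F up to G is a major second — 2 semitones.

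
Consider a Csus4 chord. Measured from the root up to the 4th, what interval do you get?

P4

Csus4 is spelled C–F–G.
Root = C; 4th = F.
From C to F is 5 semitones, exactly the perfect fourth.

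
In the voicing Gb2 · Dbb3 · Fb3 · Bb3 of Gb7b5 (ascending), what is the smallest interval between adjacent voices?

Adjacent intervals: Gb2→Dbb3 = diminished fifth; Dbb3→Fb3 = major third; Fb3→Bb3 = augmented fourth.
The smallest is Dbb3 to Fb3, a major third (4 semitones).

major third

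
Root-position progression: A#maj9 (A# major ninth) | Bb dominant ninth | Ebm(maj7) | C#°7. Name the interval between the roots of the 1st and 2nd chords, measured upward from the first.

The roots are A# and Bb.
A# up to Bb is 0 semitones, a whole step narrower than a major second, so the interval is diminished.

diminished 2nd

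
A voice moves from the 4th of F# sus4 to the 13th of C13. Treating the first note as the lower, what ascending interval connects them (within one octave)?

minor 7th

F# sus4 has B as its 4th, and C13 has A as its 13th.
B up to A is 10 semitones, a half step narrower than a major seventh, so the interval is minor.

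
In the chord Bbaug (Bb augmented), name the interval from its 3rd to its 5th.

major third

The chord tones of Bbaug are Bb, D, F#.
The 3rd is D and the 5th is F#.
Counting 3 letters and 4 half steps from D gives a major third.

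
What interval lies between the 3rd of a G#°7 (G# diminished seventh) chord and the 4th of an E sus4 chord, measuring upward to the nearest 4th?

minor 7th

G#°7 (G# diminished seventh) has B as its 3rd, and E sus4 has A as its 4th.
From B to A: 10 semitones over a seventh = minor.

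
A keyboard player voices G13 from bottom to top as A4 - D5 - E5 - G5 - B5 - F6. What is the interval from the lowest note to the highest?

minor thirteenth

The outer voices are A4 and F6.
From A to F: 20 semitones over a thirteenth = minor.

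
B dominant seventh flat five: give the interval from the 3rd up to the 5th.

The chord tones of B7b5 are B-D#-F-A.
That puts D# below F.
3 letter names make it a third; at 2 semitones (a whole step narrower than major) the quality is diminished.

diminished third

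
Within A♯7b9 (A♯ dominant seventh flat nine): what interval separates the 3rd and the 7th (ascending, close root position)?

diminished 5th

Spelling the chord: A♯, C𝄪, E♯, G♯, B.
The 3rd is C𝄪 and the 7th is G♯.
C𝄪 up to G♯ is 6 semitones, a half step narrower than a perfect fifth, so the interval is diminished.
This 3–7 tritone is the characteristic tension at the heart of the dominant sound.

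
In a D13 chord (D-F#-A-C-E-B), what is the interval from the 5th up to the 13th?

5th = A; 13th = B.
Counting 9 letters and 14 half steps from A gives a major ninth.

major 9th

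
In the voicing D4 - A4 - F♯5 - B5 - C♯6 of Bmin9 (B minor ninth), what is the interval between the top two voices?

major 2nd

Those voices are B5 and C♯6.
B up to C♯ spans 2 letter names and 2 semitones — a major second.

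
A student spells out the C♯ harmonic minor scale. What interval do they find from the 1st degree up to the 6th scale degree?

minor 6th

Spelling the C♯ harmonic minor scale: C♯ D♯ E F♯ G♯ A B♯.
That puts C♯ below A.
6 letter names make it a sixth; at 8 semitones (a half step narrower than major) the quality is minor.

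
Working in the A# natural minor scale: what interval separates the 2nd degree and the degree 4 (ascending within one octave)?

Spelling the A# natural minor scale: A# B# C# D# E# F# G#.
The 2nd degree is B# and the 4th degree is D#.
B# up to D# is 3 semitones, a half step narrower than a major third, so the interval is minor.

m3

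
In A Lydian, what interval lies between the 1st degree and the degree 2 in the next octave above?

The scale runs A B C# D# E F# G#.
The 1st degree is A and the scale degree 2 (up an octave) is B.
A up to B spans 9 letter names and 14 semitones — a major ninth.

major ninth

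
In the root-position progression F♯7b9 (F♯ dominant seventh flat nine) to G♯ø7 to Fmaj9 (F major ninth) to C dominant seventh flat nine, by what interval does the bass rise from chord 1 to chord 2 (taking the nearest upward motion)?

major second

The roots are F♯ and G♯.
From F♯ to G♯ is 2 semitones, exactly the major second.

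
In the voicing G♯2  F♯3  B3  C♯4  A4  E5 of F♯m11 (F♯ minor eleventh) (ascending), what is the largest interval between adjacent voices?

minor 7th

Adjacent intervals: G♯2→F♯3 = minor seventh; F♯3→B3 = perfect fourth; B3→C♯4 = major second; C♯4→A4 = minor sixth; A4→E5 = perfect fifth.
The largest is G♯2 to F♯3, a minor seventh (10 semitones).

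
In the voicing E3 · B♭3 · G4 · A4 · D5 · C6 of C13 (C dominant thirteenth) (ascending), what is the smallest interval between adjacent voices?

Adjacent intervals: E3→B♭3 = diminished fifth; B♭3→G4 = major sixth; G4→A4 = major second; A4→D5 = perfect fourth; D5→C6 = minor seventh.
The smallest is G4 to A4, a major second (2 semitones).

M2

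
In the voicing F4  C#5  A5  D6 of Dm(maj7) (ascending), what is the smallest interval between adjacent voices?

Adjacent intervals: F4→C#5 = augmented fifth; C#5→A5 = minor sixth; A5→D6 = perfect fourth.
The smallest is A5 to D6, a perfect fourth (5 semitones).

perfect 4th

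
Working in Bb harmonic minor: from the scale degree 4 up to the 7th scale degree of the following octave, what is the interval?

augmented eleventh

Bb harmonic minor: Bb C Db Eb F Gb A.
The scale degree 4 is Eb and the 7th degree (up an octave) is A.
Eb up to A is 18 semitones, a half step wider than a perfect eleventh, so the interval is augmented.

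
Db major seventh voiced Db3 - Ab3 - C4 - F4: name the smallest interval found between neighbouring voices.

major third

Adjacent intervals: Db3→Ab3 = perfect fifth; Ab3→C4 = major third; C4→F4 = perfect fourth.
The smallest is Ab3 to C4, a major third (4 semitones).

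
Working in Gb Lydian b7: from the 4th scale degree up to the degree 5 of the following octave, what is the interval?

The scale runs Gb Ab Bb C Db Eb Fb.
So we need the interval from C up to Db.
From C to Db: 13 semitones over a ninth = minor.

minor 9th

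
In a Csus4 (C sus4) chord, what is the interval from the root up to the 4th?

P4

Csus4 is spelled C-F-G.
The root is C and the 4th is F.
C up to F spans 4 letter names and 5 semitones — a perfect fourth.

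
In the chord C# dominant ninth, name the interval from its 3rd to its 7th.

diminished fifth

C# dominant ninth: C#-E#-G#-B-D#.
So we need the interval from E# up to B.
From E# to B: 6 semitones over a fifth = diminished.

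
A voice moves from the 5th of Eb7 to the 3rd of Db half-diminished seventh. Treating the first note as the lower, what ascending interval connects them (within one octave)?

Eb7 has Bb as its 5th, and Db half-diminished seventh has Fb as its 3rd.
From Bb to Fb: 6 semitones over a fifth = diminished.

diminished 5th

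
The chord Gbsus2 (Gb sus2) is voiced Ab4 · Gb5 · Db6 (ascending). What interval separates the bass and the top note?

The outer voices are Ab4 and Db6.
Counting 11 letters and 17 half steps from Ab gives a perfect eleventh.

perfect 11th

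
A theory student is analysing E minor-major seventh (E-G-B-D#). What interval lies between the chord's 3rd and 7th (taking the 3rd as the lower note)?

That puts G below D#.
G up to D# is 8 semitones, a half step wider than a perfect fifth, so the interval is augmented.

augmented fifth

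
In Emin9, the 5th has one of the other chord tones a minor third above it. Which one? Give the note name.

Spelling the chord: E G B D F♯.
The 5th is B. A minor third above B is D.
D is the chord's 7th.

D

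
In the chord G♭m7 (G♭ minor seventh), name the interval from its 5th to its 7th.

G♭min7 is spelled G♭-B𝄫-D♭-F♭.
The 5th is D♭ and the 7th is F♭.
3 letter names make it a third; at 3 semitones (a half step narrower than major) the quality is minor.

minor third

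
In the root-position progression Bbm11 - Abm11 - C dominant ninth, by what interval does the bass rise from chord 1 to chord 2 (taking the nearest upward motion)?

m7

The roots are Bb and Ab.
7 letter names make it a seventh; at 10 semitones (a half step narrower than major) the quality is minor.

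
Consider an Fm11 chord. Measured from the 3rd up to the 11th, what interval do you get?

major ninth

Fm11 is spelled F Ab C Eb G Bb.
3rd = Ab; 11th = Bb.
Ab up to Bb spans 9 letter names and 14 semitones — a major ninth.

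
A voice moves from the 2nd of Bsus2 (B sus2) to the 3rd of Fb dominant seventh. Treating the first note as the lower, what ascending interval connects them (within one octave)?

diminished sixth

Bsus2 (B sus2) has C# as its 2nd, and Fb dominant seventh has Ab as its 3rd.
From C# to Ab: 7 semitones over a sixth = diminished.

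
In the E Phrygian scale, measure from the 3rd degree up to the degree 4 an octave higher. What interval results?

major ninth

Spelling the E Phrygian scale: E F G A B C D.
The 3rd degree is G and the scale degree 4 (up an octave) is A.
Counting 9 letters and 14 half steps from G gives a major ninth.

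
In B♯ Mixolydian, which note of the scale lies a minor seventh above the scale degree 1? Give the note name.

The scale is B♯ C𝄪 D𝄪 E♯ F𝄪 G𝄪 A♯.
The scale degree 1 is B♯; a minor seventh above that is A♯ — scale degree 7.

A#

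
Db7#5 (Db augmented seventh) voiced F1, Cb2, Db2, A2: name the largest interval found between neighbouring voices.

A5

Adjacent intervals: F1→Cb2 = diminished fifth; Cb2→Db2 = major second; Db2→A2 = augmented fifth.
The largest is Db2 to A2, an augmented fifth (8 semitones).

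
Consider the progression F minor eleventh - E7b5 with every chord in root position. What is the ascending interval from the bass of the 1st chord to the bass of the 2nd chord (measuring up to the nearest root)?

The roots are F and E.
Counting 7 letters and 11 half steps from F gives a major seventh.

major 7th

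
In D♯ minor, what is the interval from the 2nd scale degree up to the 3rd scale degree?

The scale runs D♯ E♯ F♯ G♯ A♯ B C♯.
So we need the interval from E♯ up to F♯.
From E♯ to F♯: 1 semitone over a second = minor.

minor second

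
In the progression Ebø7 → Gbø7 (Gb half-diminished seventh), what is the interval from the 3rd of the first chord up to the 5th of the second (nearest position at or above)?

The 3rd of Ebø7 is Gb; the 5th of Gbø7 (Gb half-diminished seventh) is Dbb.
From Gb to Dbb: 6 semitones over a fifth = diminished.

diminished fifth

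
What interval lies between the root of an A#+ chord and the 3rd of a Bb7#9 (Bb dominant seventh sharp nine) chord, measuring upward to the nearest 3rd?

d4

A#+ has A# as its root, and Bb7#9 (Bb dominant seventh sharp nine) has D as its 3rd.
A# up to D is 4 semitones, a half step narrower than a perfect fourth, so the interval is diminished.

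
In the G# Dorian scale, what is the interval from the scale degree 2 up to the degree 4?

minor third

Spelling the G# Dorian scale: G# A# B C# D# E# F#.
That puts A# below C#.
3 letter names make it a third; at 3 semitones (a half step narrower than major) the quality is minor.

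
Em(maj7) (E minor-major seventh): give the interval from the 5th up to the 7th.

M3

Spelling the chord: E-G-B-D♯.
5th = B; 7th = D♯.
B up to D♯ spans 3 letter names and 4 semitones — a major third.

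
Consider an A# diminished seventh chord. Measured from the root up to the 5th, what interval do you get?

A#°7 is spelled A#, C#, E, G.
So we need the interval from A# up to E.
From A# to E: 6 semitones over a fifth = diminished.

d5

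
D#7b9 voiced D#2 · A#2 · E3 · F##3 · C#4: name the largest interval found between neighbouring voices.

Adjacent intervals: D#2→A#2 = perfect fifth; A#2→E3 = diminished fifth; E3→F##3 = augmented second; F##3→C#4 = diminished fifth.
The largest is D#2 to A#2, a perfect fifth (7 semitones).

P5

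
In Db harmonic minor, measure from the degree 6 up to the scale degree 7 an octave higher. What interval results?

augmented ninth

The scale runs Db Eb Fb Gb Ab Bbb C.
Degree 6 = Bbb; 7th scale degree (up an octave) = C.
9 letter names make it a ninth; at 15 semitones (a half step wider than major) the quality is augmented.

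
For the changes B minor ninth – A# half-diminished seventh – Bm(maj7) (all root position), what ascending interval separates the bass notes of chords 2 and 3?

The roots are A# and B.
2 letter names make it a second; at 1 semitone (a half step narrower than major) the quality is minor.

minor second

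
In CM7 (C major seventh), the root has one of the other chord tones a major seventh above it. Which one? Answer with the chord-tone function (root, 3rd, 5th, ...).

C major seventh: C E G B.
The root is C. A major seventh above C is B.
B is the chord's 7th.

7th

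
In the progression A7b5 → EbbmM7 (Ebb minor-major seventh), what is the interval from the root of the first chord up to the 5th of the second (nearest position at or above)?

diminished second

A7b5 has A as its root, and EbbmM7 (Ebb minor-major seventh) has Bbb as its 5th.
From A to Bbb: 0 semitones over a second = diminished.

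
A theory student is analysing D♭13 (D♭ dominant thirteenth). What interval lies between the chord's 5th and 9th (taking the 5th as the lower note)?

Spelling the chord: D♭ F A♭ C♭ E♭ B♭.
So we need the interval from A♭ up to E♭.
A♭ up to E♭ spans 5 letter names and 7 semitones — a perfect fifth.

perfect fifth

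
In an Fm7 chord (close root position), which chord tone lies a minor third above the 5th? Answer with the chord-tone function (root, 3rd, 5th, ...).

7th

Fmin7 is spelled F Ab C Eb.
The 5th is C. A minor third above C is Eb.
Eb is the chord's 7th.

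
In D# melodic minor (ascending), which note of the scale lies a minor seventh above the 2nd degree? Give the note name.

D#

The scale is D# E# F# G# A# B# C##.
The 2nd degree is E#; a minor seventh above that is D# — scale degree 1.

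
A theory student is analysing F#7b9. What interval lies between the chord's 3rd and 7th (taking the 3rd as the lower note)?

diminished fifth

The chord tones of F#7b9 (F# dominant seventh flat nine) are F# A# C# E G.
The 3rd is A# and the 7th is E.
From A# to E: 6 semitones over a fifth = diminished.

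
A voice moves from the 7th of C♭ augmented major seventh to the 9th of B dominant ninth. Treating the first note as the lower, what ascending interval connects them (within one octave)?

augmented second

The 7th of C♭ augmented major seventh is B♭; the 9th of B dominant ninth is C♯.
B♭ up to C♯ is 3 semitones, a half step wider than a major second, so the interval is augmented.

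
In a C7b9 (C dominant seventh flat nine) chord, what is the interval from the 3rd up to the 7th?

C7b9: C–E–G–Bb–Db.
The 3rd is E and the 7th is Bb.
E up to Bb is 6 semitones, a half step narrower than a perfect fifth, so the interval is diminished.
That tritone between 3rd and 7th is what gives the dominant seventh its pull toward resolution.

diminished fifth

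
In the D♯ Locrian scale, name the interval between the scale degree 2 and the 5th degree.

D♯ locrian: D♯ E F♯ G♯ A B C♯.
That puts E below A.
From E to A is 5 semitones, exactly the perfect fourth.

perfect fourth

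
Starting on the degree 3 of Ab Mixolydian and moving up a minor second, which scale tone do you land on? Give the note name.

The scale is Ab Bb C Db Eb F Gb.
The degree 3 is C; a minor second above that is Db — scale degree 4.

Db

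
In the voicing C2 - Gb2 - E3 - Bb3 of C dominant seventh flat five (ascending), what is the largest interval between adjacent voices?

Adjacent intervals: C2→Gb2 = diminished fifth; Gb2→E3 = augmented sixth; E3→Bb3 = diminished fifth.
The largest is Gb2 to E3, an augmented sixth (10 semitones).

augmented sixth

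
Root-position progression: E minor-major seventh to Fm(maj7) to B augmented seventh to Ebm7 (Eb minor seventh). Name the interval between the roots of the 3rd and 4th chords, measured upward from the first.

d4

The roots are B and Eb.
4 letter names make it a fourth; at 4 semitones (a half step narrower than perfect) the quality is diminished.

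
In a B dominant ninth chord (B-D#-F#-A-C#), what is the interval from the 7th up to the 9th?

So we need the interval from A up to C#.
Counting 3 letters and 4 half steps from A gives a major third.

major third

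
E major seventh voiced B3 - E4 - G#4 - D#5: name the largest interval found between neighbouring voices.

Adjacent intervals: B3→E4 = perfect fourth; E4→G#4 = major third; G#4→D#5 = perfect fifth.
The largest is G#4 to D#5, a perfect fifth (7 semitones).

perfect 5th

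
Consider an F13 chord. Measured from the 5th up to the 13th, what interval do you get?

major 9th

The chord tones of F13 are F, A, C, E♭, G, D.
5th = C; 13th = D.
From C to D is 14 semitones, exactly the major ninth.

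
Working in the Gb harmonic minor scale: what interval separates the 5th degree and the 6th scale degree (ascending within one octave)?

minor second

The scale runs Gb Ab Bbb Cb Db Ebb F.
5th degree = Db; degree 6 = Ebb.
From Db to Ebb: 1 semitone over a second = minor.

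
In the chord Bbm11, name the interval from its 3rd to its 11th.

major ninth

Bbm11: Bb Db F Ab C Eb.
That puts Db below Eb.
From Db to Eb is 14 semitones, exactly the major ninth.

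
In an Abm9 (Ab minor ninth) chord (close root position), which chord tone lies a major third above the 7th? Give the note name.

Bb

Spelling the chord: Ab–Cb–Eb–Gb–Bb.
The 7th is Gb. A major third above Gb is Bb.
Bb is the chord's 9th.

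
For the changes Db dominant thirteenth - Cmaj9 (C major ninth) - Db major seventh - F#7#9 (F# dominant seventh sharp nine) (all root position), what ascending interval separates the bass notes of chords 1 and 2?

major 7th

The roots are Db and C.
From Db to C is 11 semitones, exactly the major seventh.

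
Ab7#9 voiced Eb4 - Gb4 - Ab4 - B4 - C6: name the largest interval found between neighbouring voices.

Adjacent intervals: Eb4→Gb4 = minor third; Gb4→Ab4 = major second; Ab4→B4 = augmented second; B4→C6 = minor ninth.
The largest is B4 to C6, a minor ninth (13 semitones).

minor ninth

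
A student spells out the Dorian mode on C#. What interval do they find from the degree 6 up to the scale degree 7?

minor 2nd

C# dorian: C# D# E F# G# A# B.
The degree 6 is A# and the 7th scale degree is B.
2 letter names make it a second; at 1 semitone (a half step narrower than major) the quality is minor.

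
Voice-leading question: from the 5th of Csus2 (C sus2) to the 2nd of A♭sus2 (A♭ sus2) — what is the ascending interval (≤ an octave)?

m3

The 5th of Csus2 (C sus2) is G; the 2nd of A♭sus2 (A♭ sus2) is B♭.
From G to B♭: 3 semitones over a third = minor.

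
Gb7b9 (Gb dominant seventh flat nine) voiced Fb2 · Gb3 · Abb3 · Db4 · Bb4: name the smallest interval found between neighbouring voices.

minor second

Adjacent intervals: Fb2→Gb3 = major ninth; Gb3→Abb3 = minor second; Abb3→Db4 = augmented fourth; Db4→Bb4 = major sixth.
The smallest is Gb3 to Abb3, a minor second (1 semitone).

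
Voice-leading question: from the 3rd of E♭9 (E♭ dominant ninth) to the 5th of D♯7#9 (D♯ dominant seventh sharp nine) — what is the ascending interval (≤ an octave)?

The 3rd of E♭9 (E♭ dominant ninth) is G; the 5th of D♯7#9 (D♯ dominant seventh sharp nine) is A♯.
G up to A♯ is 3 semitones, a half step wider than a major second, so the interval is augmented.

augmented 2nd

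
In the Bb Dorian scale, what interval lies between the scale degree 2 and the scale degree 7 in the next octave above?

The scale runs Bb C Db Eb F G Ab.
So we need the interval from C up to Ab.
13 letter names make it a thirteenth; at 20 semitones (a half step narrower than major) the quality is minor.

m13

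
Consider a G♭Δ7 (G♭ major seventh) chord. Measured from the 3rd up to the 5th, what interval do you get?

m3

G♭maj7 is spelled G♭, B♭, D♭, F.
So we need the interval from B♭ up to D♭.
From B♭ to D♭: 3 semitones over a third = minor.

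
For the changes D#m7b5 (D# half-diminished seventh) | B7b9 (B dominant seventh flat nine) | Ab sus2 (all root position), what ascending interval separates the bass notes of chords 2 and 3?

The roots are B and Ab.
B up to Ab is 9 semitones, a whole step narrower than a major seventh, so the interval is diminished.

diminished seventh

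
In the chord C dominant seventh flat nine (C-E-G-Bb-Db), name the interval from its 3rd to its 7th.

diminished 5th

That puts E below Bb.
5 letter names make it a fifth; at 6 semitones (a half step narrower than perfect) the quality is diminished.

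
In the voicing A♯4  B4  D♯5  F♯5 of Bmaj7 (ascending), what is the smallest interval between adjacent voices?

m2

Adjacent intervals: A♯4→B4 = minor second; B4→D♯5 = major third; D♯5→F♯5 = minor third.
The smallest is A♯4 to B4, a minor second (1 semitone).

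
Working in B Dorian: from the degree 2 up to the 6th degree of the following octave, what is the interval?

B dorian: B C♯ D E F♯ G♯ A.
The degree 2 is C♯ and the 6th scale degree (up an octave) is G♯.
Counting 12 letters and 19 half steps from C♯ gives a perfect twelfth.

perfect twelfth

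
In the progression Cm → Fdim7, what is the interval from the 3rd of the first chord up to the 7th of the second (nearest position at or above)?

The 3rd of Cm is E♭; the 7th of Fdim7 is E𝄫.
E♭ up to E𝄫 is 11 semitones, a half step narrower than a perfect octave, so the interval is diminished.

diminished 8th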